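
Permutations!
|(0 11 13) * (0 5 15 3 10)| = 7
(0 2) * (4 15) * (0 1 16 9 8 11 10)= (0 2 1 16 9 8 11 10)(4 15)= [2, 16, 1, 3, 15, 5, 6, 7, 11, 8, 0, 10, 12, 13, 14, 4, 9]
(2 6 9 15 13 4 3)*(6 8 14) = (2 8 14 6 9 15 13 4 3) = [0, 1, 8, 2, 3, 5, 9, 7, 14, 15, 10, 11, 12, 4, 6, 13]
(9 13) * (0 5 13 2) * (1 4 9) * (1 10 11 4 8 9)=(0 5 13 10 11 4 1 8 9 2)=[5, 8, 0, 3, 1, 13, 6, 7, 9, 2, 11, 4, 12, 10]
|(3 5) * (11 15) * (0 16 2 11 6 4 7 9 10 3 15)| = |(0 16 2 11)(3 5 15 6 4 7 9 10)| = 8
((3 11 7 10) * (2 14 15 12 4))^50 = ((2 14 15 12 4)(3 11 7 10))^50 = (15)(3 7)(10 11)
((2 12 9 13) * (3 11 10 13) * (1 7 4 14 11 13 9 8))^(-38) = ((1 7 4 14 11 10 9 3 13 2 12 8))^(-38) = (1 12 13 9 11 4)(2 3 10 14 7 8)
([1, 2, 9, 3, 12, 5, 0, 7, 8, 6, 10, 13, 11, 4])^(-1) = (0 6 9 2 1)(4 13 11 12)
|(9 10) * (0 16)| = |(0 16)(9 10)| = 2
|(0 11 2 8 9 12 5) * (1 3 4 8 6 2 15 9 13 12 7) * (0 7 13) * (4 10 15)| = |(0 11 4 8)(1 3 10 15 9 13 12 5 7)(2 6)| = 36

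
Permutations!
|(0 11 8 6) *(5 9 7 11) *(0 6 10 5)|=6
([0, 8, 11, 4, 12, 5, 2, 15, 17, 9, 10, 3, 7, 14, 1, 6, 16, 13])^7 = (1 17 14 8 13)(2 6 15 7 12 4 3 11)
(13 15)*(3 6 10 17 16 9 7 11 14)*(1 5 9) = (1 5 9 7 11 14 3 6 10 17 16)(13 15) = [0, 5, 2, 6, 4, 9, 10, 11, 8, 7, 17, 14, 12, 15, 3, 13, 1, 16]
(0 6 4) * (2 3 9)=(0 6 4)(2 3 9)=[6, 1, 3, 9, 0, 5, 4, 7, 8, 2]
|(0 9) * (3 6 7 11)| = |(0 9)(3 6 7 11)| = 4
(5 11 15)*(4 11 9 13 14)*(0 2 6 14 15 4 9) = (0 2 6 14 9 13 15 5)(4 11) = [2, 1, 6, 3, 11, 0, 14, 7, 8, 13, 10, 4, 12, 15, 9, 5]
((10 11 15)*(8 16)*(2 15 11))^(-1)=((2 15 10)(8 16))^(-1)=(2 10 15)(8 16)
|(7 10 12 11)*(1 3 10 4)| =7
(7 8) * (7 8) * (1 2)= (8)(1 2)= [0, 2, 1, 3, 4, 5, 6, 7, 8]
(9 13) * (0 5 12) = (0 5 12)(9 13) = [5, 1, 2, 3, 4, 12, 6, 7, 8, 13, 10, 11, 0, 9]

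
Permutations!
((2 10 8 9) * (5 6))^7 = ((2 10 8 9)(5 6))^7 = (2 9 8 10)(5 6)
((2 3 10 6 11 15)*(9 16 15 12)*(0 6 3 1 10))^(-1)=(0 3 10 1 2 15 16 9 12 11 6)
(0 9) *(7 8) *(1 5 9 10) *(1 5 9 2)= (0 10 5 2 1 9)(7 8)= [10, 9, 1, 3, 4, 2, 6, 8, 7, 0, 5]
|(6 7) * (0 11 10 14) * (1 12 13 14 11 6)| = |(0 6 7 1 12 13 14)(10 11)| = 14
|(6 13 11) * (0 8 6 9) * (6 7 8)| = |(0 6 13 11 9)(7 8)| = 10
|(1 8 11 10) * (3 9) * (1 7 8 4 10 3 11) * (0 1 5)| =21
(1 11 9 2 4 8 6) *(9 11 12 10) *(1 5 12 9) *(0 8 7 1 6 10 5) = (0 8 10 6)(1 9 2 4 7)(5 12) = [8, 9, 4, 3, 7, 12, 0, 1, 10, 2, 6, 11, 5]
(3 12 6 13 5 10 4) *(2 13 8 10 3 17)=(2 13 5 3 12 6 8 10 4 17)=[0, 1, 13, 12, 17, 3, 8, 7, 10, 9, 4, 11, 6, 5, 14, 15, 16, 2]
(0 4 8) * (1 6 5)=(0 4 8)(1 6 5)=[4, 6, 2, 3, 8, 1, 5, 7, 0]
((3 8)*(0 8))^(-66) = (8)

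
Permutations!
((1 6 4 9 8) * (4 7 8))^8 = ((1 6 7 8)(4 9))^8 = (9)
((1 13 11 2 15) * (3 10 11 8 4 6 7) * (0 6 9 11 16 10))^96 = ((0 6 7 3)(1 13 8 4 9 11 2 15)(10 16))^96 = (16)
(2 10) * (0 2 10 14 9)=[2, 1, 14, 3, 4, 5, 6, 7, 8, 0, 10, 11, 12, 13, 9]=(0 2 14 9)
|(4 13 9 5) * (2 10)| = |(2 10)(4 13 9 5)| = 4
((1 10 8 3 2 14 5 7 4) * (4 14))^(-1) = ((1 10 8 3 2 4)(5 7 14))^(-1) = (1 4 2 3 8 10)(5 14 7)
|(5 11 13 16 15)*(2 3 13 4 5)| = 15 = |(2 3 13 16 15)(4 5 11)|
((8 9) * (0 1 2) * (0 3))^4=(9)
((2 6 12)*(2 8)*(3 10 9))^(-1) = ((2 6 12 8)(3 10 9))^(-1) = (2 8 12 6)(3 9 10)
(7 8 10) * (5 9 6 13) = (5 9 6 13)(7 8 10) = [0, 1, 2, 3, 4, 9, 13, 8, 10, 6, 7, 11, 12, 5]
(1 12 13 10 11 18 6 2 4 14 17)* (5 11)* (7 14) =(1 12 13 10 5 11 18 6 2 4 7 14 17) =[0, 12, 4, 3, 7, 11, 2, 14, 8, 9, 5, 18, 13, 10, 17, 15, 16, 1, 6]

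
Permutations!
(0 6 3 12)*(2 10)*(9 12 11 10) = (0 6 3 11 10 2 9 12) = [6, 1, 9, 11, 4, 5, 3, 7, 8, 12, 2, 10, 0]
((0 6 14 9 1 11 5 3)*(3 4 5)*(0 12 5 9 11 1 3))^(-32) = (14)(3 4 12 9 5)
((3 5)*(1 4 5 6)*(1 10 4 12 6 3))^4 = ((1 12 6 10 4 5))^4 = (1 4 6)(5 10 12)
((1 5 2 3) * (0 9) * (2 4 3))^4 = (9)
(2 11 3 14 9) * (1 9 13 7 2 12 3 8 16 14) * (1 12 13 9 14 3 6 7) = (1 14 9 13)(2 11 8 16 3 12 6 7) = [0, 14, 11, 12, 4, 5, 7, 2, 16, 13, 10, 8, 6, 1, 9, 15, 3]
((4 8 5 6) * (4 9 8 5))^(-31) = ((4 5 6 9 8))^(-31) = (4 8 9 6 5)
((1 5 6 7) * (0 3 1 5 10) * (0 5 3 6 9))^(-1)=((0 6 7 3 1 10 5 9))^(-1)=(0 9 5 10 1 3 7 6)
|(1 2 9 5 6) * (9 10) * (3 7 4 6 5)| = 8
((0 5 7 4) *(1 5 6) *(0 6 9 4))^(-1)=(0 7 5 1 6 4 9)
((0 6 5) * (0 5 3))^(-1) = (0 3 6)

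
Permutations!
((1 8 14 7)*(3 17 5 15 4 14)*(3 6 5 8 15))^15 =((1 15 4 14 7)(3 17 8 6 5))^15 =(17)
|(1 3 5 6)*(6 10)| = 5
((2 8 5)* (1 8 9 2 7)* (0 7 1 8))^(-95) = ((0 7 8 5 1)(2 9))^(-95) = (2 9)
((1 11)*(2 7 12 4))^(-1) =((1 11)(2 7 12 4))^(-1) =(1 11)(2 4 12 7)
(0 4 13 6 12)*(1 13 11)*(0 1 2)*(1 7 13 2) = [4, 2, 0, 3, 11, 5, 12, 13, 8, 9, 10, 1, 7, 6] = (0 4 11 1 2)(6 12 7 13)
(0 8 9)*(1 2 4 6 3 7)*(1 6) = [8, 2, 4, 7, 1, 5, 3, 6, 9, 0] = (0 8 9)(1 2 4)(3 7 6)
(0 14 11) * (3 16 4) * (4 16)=(16)(0 14 11)(3 4)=[14, 1, 2, 4, 3, 5, 6, 7, 8, 9, 10, 0, 12, 13, 11, 15, 16]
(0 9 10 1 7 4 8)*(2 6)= [9, 7, 6, 3, 8, 5, 2, 4, 0, 10, 1]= (0 9 10 1 7 4 8)(2 6)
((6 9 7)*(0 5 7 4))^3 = ((0 5 7 6 9 4))^3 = (0 6)(4 7)(5 9)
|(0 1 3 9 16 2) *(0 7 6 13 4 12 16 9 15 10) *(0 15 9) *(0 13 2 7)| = |(0 1 3 9 13 4 12 16 7 6 2)(10 15)| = 22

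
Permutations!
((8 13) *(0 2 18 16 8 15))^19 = (0 13 16 2 15 8 18)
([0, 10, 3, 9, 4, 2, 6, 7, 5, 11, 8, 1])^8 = [0, 1, 2, 3, 4, 5, 6, 7, 8, 9, 10, 11]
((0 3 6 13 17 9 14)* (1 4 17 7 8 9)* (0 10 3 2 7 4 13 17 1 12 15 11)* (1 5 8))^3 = ((0 2 7 1 13 4 5 8 9 14 10 3 6 17 12 15 11))^3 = (0 1 5 14 6 15 2 13 8 10 17 11 7 4 9 3 12)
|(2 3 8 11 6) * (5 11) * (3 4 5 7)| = 15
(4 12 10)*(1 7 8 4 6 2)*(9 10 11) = (1 7 8 4 12 11 9 10 6 2) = [0, 7, 1, 3, 12, 5, 2, 8, 4, 10, 6, 9, 11]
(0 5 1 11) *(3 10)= (0 5 1 11)(3 10)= [5, 11, 2, 10, 4, 1, 6, 7, 8, 9, 3, 0]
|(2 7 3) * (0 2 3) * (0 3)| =4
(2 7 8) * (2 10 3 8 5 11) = (2 7 5 11)(3 8 10) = [0, 1, 7, 8, 4, 11, 6, 5, 10, 9, 3, 2]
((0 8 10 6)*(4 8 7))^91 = (0 7 4 8 10 6)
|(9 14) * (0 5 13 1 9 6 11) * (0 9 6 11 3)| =|(0 5 13 1 6 3)(9 14 11)| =6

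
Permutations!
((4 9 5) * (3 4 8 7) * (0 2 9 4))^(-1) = (0 3 7 8 5 9 2) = ((0 2 9 5 8 7 3))^(-1)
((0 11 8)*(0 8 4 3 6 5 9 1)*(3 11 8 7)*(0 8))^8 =((1 8 7 3 6 5 9)(4 11))^8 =(11)(1 8 7 3 6 5 9)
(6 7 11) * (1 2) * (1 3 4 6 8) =(1 2 3 4 6 7 11 8) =[0, 2, 3, 4, 6, 5, 7, 11, 1, 9, 10, 8]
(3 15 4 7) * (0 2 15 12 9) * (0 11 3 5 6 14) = (0 2 15 4 7 5 6 14)(3 12 9 11) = [2, 1, 15, 12, 7, 6, 14, 5, 8, 11, 10, 3, 9, 13, 0, 4]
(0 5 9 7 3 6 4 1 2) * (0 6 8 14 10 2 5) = (1 5 9 7 3 8 14 10 2 6 4) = [0, 5, 6, 8, 1, 9, 4, 3, 14, 7, 2, 11, 12, 13, 10]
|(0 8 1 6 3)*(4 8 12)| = |(0 12 4 8 1 6 3)| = 7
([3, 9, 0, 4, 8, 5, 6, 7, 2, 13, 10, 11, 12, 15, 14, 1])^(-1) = [2, 15, 8, 0, 3, 5, 6, 7, 4, 1, 10, 11, 12, 9, 14, 13]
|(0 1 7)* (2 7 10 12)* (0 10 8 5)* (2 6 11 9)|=28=|(0 1 8 5)(2 7 10 12 6 11 9)|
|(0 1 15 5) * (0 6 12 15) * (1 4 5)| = 7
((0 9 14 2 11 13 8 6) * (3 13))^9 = (14)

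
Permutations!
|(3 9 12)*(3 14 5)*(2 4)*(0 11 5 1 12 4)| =21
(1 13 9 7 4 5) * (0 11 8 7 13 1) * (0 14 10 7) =(0 11 8)(4 5 14 10 7)(9 13) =[11, 1, 2, 3, 5, 14, 6, 4, 0, 13, 7, 8, 12, 9, 10]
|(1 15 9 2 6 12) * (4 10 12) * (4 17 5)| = 10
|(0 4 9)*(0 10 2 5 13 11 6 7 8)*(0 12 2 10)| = |(0 4 9)(2 5 13 11 6 7 8 12)| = 24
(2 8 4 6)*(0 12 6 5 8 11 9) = (0 12 6 2 11 9)(4 5 8) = [12, 1, 11, 3, 5, 8, 2, 7, 4, 0, 10, 9, 6]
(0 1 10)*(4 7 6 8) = [1, 10, 2, 3, 7, 5, 8, 6, 4, 9, 0] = (0 1 10)(4 7 6 8)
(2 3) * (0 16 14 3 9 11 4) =(0 16 14 3 2 9 11 4) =[16, 1, 9, 2, 0, 5, 6, 7, 8, 11, 10, 4, 12, 13, 3, 15, 14]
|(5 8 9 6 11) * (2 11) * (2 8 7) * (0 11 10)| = 6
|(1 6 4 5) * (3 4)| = 5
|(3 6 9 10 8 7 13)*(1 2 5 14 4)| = 35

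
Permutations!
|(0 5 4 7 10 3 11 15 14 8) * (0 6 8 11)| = 6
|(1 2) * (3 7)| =2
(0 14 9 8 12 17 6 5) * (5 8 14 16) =(0 16 5)(6 8 12 17)(9 14) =[16, 1, 2, 3, 4, 0, 8, 7, 12, 14, 10, 11, 17, 13, 9, 15, 5, 6]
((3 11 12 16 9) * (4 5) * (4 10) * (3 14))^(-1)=(3 14 9 16 12 11)(4 10 5)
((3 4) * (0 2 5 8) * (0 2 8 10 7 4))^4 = ((0 8 2 5 10 7 4 3))^4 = (0 10)(2 4)(3 5)(7 8)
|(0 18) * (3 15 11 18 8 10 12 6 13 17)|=|(0 8 10 12 6 13 17 3 15 11 18)|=11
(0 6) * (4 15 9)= (0 6)(4 15 9)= [6, 1, 2, 3, 15, 5, 0, 7, 8, 4, 10, 11, 12, 13, 14, 9]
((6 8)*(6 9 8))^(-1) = ((8 9))^(-1) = (8 9)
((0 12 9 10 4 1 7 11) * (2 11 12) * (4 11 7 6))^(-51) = ((0 2 7 12 9 10 11)(1 6 4))^(-51) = (0 10 12 2 11 9 7)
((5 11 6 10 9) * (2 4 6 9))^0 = ((2 4 6 10)(5 11 9))^0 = (11)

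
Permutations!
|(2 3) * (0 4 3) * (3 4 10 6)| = |(0 10 6 3 2)| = 5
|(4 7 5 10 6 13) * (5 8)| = 7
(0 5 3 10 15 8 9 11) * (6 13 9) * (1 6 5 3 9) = (0 3 10 15 8 5 9 11)(1 6 13) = [3, 6, 2, 10, 4, 9, 13, 7, 5, 11, 15, 0, 12, 1, 14, 8]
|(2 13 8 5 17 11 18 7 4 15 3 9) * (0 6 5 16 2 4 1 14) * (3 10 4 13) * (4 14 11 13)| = 28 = |(0 6 5 17 13 8 16 2 3 9 4 15 10 14)(1 11 18 7)|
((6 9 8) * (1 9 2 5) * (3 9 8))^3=((1 8 6 2 5)(3 9))^3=(1 2 8 5 6)(3 9)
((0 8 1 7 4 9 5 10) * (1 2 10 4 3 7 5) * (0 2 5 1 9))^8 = (10)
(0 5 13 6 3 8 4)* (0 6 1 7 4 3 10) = (0 5 13 1 7 4 6 10)(3 8) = [5, 7, 2, 8, 6, 13, 10, 4, 3, 9, 0, 11, 12, 1]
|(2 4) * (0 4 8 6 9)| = 6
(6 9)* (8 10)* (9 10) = (6 10 8 9) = [0, 1, 2, 3, 4, 5, 10, 7, 9, 6, 8]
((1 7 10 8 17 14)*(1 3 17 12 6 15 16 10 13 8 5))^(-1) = ((1 7 13 8 12 6 15 16 10 5)(3 17 14))^(-1) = (1 5 10 16 15 6 12 8 13 7)(3 14 17)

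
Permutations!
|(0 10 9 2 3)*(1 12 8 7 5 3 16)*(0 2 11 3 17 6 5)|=33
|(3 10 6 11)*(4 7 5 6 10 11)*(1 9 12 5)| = 14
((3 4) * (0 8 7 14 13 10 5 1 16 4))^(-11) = ((0 8 7 14 13 10 5 1 16 4 3))^(-11) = (16)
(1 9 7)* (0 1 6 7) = (0 1 9)(6 7) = [1, 9, 2, 3, 4, 5, 7, 6, 8, 0]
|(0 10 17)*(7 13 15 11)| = |(0 10 17)(7 13 15 11)| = 12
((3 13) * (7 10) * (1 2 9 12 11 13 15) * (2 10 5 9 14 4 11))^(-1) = ((1 10 7 5 9 12 2 14 4 11 13 3 15))^(-1) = (1 15 3 13 11 4 14 2 12 9 5 7 10)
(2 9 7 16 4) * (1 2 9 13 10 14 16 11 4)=(1 2 13 10 14 16)(4 9 7 11)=[0, 2, 13, 3, 9, 5, 6, 11, 8, 7, 14, 4, 12, 10, 16, 15, 1]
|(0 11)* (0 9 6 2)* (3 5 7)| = 15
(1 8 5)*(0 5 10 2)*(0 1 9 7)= (0 5 9 7)(1 8 10 2)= [5, 8, 1, 3, 4, 9, 6, 0, 10, 7, 2]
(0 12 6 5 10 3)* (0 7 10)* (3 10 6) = (0 12 3 7 6 5) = [12, 1, 2, 7, 4, 0, 5, 6, 8, 9, 10, 11, 3]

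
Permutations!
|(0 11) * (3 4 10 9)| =4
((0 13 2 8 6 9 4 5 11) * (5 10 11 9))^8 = ((0 13 2 8 6 5 9 4 10 11))^8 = (0 10 9 6 2)(4 5 8 13 11)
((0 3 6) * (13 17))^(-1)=(0 6 3)(13 17)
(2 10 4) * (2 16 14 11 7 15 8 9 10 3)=(2 3)(4 16 14 11 7 15 8 9 10)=[0, 1, 3, 2, 16, 5, 6, 15, 9, 10, 4, 7, 12, 13, 11, 8, 14]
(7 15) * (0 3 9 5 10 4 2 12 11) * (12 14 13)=(0 3 9 5 10 4 2 14 13 12 11)(7 15)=[3, 1, 14, 9, 2, 10, 6, 15, 8, 5, 4, 0, 11, 12, 13, 7]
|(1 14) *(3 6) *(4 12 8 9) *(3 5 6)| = |(1 14)(4 12 8 9)(5 6)| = 4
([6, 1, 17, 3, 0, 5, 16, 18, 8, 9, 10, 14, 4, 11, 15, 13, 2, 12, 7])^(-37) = [12, 1, 6, 3, 17, 5, 4, 18, 8, 9, 10, 13, 2, 15, 11, 14, 0, 16, 7]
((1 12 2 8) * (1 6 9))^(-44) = ((1 12 2 8 6 9))^(-44) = (1 6 2)(8 12 9)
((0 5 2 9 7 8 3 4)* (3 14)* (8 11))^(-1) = ((0 5 2 9 7 11 8 14 3 4))^(-1) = (0 4 3 14 8 11 7 9 2 5)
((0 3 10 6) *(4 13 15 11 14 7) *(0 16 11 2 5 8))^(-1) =(0 8 5 2 15 13 4 7 14 11 16 6 10 3)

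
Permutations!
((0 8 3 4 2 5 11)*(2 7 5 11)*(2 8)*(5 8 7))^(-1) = ((0 2 11)(3 4 5 7 8))^(-1) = (0 11 2)(3 8 7 5 4)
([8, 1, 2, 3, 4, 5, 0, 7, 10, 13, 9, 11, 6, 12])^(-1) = [6, 1, 2, 3, 4, 5, 12, 7, 0, 10, 8, 11, 13, 9]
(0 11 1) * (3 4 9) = (0 11 1)(3 4 9) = [11, 0, 2, 4, 9, 5, 6, 7, 8, 3, 10, 1]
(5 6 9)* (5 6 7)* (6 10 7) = (5 6 9 10 7) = [0, 1, 2, 3, 4, 6, 9, 5, 8, 10, 7]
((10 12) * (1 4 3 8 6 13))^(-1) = ((1 4 3 8 6 13)(10 12))^(-1) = (1 13 6 8 3 4)(10 12)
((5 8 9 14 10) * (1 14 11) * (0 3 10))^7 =(0 1 9 5 3 14 11 8 10)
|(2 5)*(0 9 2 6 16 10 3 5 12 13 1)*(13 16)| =11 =|(0 9 2 12 16 10 3 5 6 13 1)|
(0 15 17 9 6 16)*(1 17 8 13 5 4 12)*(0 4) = (0 15 8 13 5)(1 17 9 6 16 4 12) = [15, 17, 2, 3, 12, 0, 16, 7, 13, 6, 10, 11, 1, 5, 14, 8, 4, 9]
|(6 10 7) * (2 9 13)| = 3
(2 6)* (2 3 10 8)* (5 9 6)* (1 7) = (1 7)(2 5 9 6 3 10 8) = [0, 7, 5, 10, 4, 9, 3, 1, 2, 6, 8]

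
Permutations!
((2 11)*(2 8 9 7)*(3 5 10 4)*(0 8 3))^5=(0 11)(2 4)(3 8)(5 9)(7 10)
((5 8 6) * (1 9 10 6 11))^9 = ((1 9 10 6 5 8 11))^9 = (1 10 5 11 9 6 8)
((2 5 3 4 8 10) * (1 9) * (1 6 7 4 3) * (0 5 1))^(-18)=(1 10 4 6)(2 8 7 9)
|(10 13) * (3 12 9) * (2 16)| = 6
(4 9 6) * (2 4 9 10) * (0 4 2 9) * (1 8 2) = (0 4 10 9 6)(1 8 2) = [4, 8, 1, 3, 10, 5, 0, 7, 2, 6, 9]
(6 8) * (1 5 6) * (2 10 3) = (1 5 6 8)(2 10 3) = [0, 5, 10, 2, 4, 6, 8, 7, 1, 9, 3]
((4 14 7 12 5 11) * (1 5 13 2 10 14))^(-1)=(1 4 11 5)(2 13 12 7 14 10)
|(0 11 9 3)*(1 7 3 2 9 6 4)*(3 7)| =|(0 11 6 4 1 3)(2 9)| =6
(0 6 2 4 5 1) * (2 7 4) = (0 6 7 4 5 1) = [6, 0, 2, 3, 5, 1, 7, 4]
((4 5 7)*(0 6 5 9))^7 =(0 6 5 7 4 9) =((0 6 5 7 4 9))^7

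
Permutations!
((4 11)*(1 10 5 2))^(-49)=(1 2 5 10)(4 11)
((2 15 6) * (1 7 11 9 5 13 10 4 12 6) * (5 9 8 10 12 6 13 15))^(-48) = ((1 7 11 8 10 4 6 2 5 15)(12 13))^(-48) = (1 11 10 6 5)(2 15 7 8 4)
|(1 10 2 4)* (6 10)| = 5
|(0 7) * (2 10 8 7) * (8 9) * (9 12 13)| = 8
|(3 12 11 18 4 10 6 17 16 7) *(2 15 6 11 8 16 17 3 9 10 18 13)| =|(2 15 6 3 12 8 16 7 9 10 11 13)(4 18)| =12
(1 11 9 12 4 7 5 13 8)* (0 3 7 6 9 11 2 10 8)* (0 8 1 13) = (0 3 7 5)(1 2 10)(4 6 9 12)(8 13) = [3, 2, 10, 7, 6, 0, 9, 5, 13, 12, 1, 11, 4, 8]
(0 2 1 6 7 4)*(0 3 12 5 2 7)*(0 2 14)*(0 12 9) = (0 7 4 3 9)(1 6 2)(5 14 12) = [7, 6, 1, 9, 3, 14, 2, 4, 8, 0, 10, 11, 5, 13, 12]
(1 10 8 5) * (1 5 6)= [0, 10, 2, 3, 4, 5, 1, 7, 6, 9, 8]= (1 10 8 6)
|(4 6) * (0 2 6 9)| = |(0 2 6 4 9)| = 5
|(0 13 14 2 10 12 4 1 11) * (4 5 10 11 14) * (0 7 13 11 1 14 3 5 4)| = |(0 11 7 13)(1 3 5 10 12 4 14 2)| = 8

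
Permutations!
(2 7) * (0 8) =(0 8)(2 7) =[8, 1, 7, 3, 4, 5, 6, 2, 0]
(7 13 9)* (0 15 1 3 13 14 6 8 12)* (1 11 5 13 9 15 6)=(0 6 8 12)(1 3 9 7 14)(5 13 15 11)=[6, 3, 2, 9, 4, 13, 8, 14, 12, 7, 10, 5, 0, 15, 1, 11]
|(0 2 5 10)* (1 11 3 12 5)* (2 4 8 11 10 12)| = |(0 4 8 11 3 2 1 10)(5 12)| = 8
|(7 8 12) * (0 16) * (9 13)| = |(0 16)(7 8 12)(9 13)| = 6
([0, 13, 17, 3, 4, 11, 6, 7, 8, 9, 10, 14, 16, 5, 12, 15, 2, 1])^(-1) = [0, 17, 16, 3, 4, 13, 6, 7, 8, 9, 10, 5, 14, 1, 11, 15, 12, 2]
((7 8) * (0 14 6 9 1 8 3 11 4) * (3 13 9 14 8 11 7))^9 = (6 14)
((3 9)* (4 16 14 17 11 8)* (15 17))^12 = (4 11 15 16 8 17 14)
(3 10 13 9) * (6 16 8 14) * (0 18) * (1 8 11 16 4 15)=(0 18)(1 8 14 6 4 15)(3 10 13 9)(11 16)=[18, 8, 2, 10, 15, 5, 4, 7, 14, 3, 13, 16, 12, 9, 6, 1, 11, 17, 0]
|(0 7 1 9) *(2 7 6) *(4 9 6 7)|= 7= |(0 7 1 6 2 4 9)|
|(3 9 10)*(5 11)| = 6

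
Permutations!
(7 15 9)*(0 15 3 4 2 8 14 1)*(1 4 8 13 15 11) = (0 11 1)(2 13 15 9 7 3 8 14 4) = [11, 0, 13, 8, 2, 5, 6, 3, 14, 7, 10, 1, 12, 15, 4, 9]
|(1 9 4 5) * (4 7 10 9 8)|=|(1 8 4 5)(7 10 9)|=12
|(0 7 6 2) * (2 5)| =|(0 7 6 5 2)| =5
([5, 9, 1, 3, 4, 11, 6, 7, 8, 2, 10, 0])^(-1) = [11, 2, 9, 3, 4, 0, 6, 7, 8, 1, 10, 5]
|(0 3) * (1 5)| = |(0 3)(1 5)| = 2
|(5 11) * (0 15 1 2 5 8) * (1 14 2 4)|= |(0 15 14 2 5 11 8)(1 4)|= 14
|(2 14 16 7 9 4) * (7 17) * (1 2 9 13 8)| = |(1 2 14 16 17 7 13 8)(4 9)| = 8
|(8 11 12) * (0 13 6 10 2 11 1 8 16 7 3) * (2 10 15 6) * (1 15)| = 8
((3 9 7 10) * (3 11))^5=((3 9 7 10 11))^5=(11)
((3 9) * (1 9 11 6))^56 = ((1 9 3 11 6))^56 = (1 9 3 11 6)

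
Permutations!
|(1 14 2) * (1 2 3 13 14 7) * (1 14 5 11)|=7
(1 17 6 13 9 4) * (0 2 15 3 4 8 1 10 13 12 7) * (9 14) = (0 2 15 3 4 10 13 14 9 8 1 17 6 12 7) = [2, 17, 15, 4, 10, 5, 12, 0, 1, 8, 13, 11, 7, 14, 9, 3, 16, 6]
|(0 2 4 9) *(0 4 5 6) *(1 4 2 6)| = |(0 6)(1 4 9 2 5)| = 10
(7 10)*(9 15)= (7 10)(9 15)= [0, 1, 2, 3, 4, 5, 6, 10, 8, 15, 7, 11, 12, 13, 14, 9]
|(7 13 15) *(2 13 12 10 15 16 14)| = 4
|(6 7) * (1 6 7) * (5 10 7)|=6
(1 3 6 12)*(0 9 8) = (0 9 8)(1 3 6 12) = [9, 3, 2, 6, 4, 5, 12, 7, 0, 8, 10, 11, 1]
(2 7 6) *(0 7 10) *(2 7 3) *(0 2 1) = (0 3 1)(2 10)(6 7) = [3, 0, 10, 1, 4, 5, 7, 6, 8, 9, 2]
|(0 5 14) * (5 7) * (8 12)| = |(0 7 5 14)(8 12)| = 4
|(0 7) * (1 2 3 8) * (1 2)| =6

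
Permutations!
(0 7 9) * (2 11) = [7, 1, 11, 3, 4, 5, 6, 9, 8, 0, 10, 2] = (0 7 9)(2 11)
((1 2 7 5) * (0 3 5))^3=(0 1)(2 3)(5 7)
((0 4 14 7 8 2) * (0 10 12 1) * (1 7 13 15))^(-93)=((0 4 14 13 15 1)(2 10 12 7 8))^(-93)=(0 13)(1 14)(2 12 8 10 7)(4 15)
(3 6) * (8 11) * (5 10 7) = (3 6)(5 10 7)(8 11) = [0, 1, 2, 6, 4, 10, 3, 5, 11, 9, 7, 8]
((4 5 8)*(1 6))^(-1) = (1 6)(4 8 5)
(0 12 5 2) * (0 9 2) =(0 12 5)(2 9) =[12, 1, 9, 3, 4, 0, 6, 7, 8, 2, 10, 11, 5]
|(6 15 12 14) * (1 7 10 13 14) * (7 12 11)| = |(1 12)(6 15 11 7 10 13 14)| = 14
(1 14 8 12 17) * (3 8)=(1 14 3 8 12 17)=[0, 14, 2, 8, 4, 5, 6, 7, 12, 9, 10, 11, 17, 13, 3, 15, 16, 1]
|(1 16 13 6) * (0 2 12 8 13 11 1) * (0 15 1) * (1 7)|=|(0 2 12 8 13 6 15 7 1 16 11)|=11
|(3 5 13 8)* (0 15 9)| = 12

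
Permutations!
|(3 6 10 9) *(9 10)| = 3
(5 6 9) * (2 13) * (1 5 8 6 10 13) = (1 5 10 13 2)(6 9 8) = [0, 5, 1, 3, 4, 10, 9, 7, 6, 8, 13, 11, 12, 2]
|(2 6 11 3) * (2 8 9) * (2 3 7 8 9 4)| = 6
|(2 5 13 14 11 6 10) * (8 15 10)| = 9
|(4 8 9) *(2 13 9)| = 5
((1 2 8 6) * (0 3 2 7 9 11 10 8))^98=((0 3 2)(1 7 9 11 10 8 6))^98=(11)(0 2 3)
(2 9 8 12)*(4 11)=(2 9 8 12)(4 11)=[0, 1, 9, 3, 11, 5, 6, 7, 12, 8, 10, 4, 2]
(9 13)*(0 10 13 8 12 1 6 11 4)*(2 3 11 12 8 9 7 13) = (0 10 2 3 11 4)(1 6 12)(7 13) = [10, 6, 3, 11, 0, 5, 12, 13, 8, 9, 2, 4, 1, 7]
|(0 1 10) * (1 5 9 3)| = |(0 5 9 3 1 10)| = 6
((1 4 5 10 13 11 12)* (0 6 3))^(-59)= (0 6 3)(1 13 4 11 5 12 10)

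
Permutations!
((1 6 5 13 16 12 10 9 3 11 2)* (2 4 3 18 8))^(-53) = ((1 6 5 13 16 12 10 9 18 8 2)(3 11 4))^(-53) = (1 5 16 10 18 2 6 13 12 9 8)(3 11 4)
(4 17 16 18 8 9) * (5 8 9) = (4 17 16 18 9)(5 8) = [0, 1, 2, 3, 17, 8, 6, 7, 5, 4, 10, 11, 12, 13, 14, 15, 18, 16, 9]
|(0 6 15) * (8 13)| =6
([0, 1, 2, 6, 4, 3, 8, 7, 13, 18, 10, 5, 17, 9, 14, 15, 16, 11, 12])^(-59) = [0, 1, 2, 6, 4, 3, 8, 7, 13, 18, 10, 5, 17, 9, 14, 15, 16, 11, 12]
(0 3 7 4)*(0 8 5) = (0 3 7 4 8 5) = [3, 1, 2, 7, 8, 0, 6, 4, 5]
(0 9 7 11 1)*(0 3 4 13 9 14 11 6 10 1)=(0 14 11)(1 3 4 13 9 7 6 10)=[14, 3, 2, 4, 13, 5, 10, 6, 8, 7, 1, 0, 12, 9, 11]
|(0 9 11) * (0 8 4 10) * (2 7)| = 6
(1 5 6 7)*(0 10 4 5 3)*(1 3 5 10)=(0 1 5 6 7 3)(4 10)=[1, 5, 2, 0, 10, 6, 7, 3, 8, 9, 4]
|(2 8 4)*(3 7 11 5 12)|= 15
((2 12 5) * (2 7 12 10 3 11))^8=((2 10 3 11)(5 7 12))^8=(5 12 7)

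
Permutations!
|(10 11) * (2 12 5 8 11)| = |(2 12 5 8 11 10)| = 6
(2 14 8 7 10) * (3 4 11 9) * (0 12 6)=[12, 1, 14, 4, 11, 5, 0, 10, 7, 3, 2, 9, 6, 13, 8]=(0 12 6)(2 14 8 7 10)(3 4 11 9)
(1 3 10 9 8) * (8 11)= [0, 3, 2, 10, 4, 5, 6, 7, 1, 11, 9, 8]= (1 3 10 9 11 8)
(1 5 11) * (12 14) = (1 5 11)(12 14) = [0, 5, 2, 3, 4, 11, 6, 7, 8, 9, 10, 1, 14, 13, 12]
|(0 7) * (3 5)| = |(0 7)(3 5)| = 2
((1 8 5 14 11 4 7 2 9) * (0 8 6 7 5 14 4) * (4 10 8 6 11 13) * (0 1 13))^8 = (0 10 13 7 14 5 9 6 8 4 2)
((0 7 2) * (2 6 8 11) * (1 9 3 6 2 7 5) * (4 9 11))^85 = (0 5 1 11 7 2)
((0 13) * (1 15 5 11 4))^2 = ((0 13)(1 15 5 11 4))^2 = (1 5 4 15 11)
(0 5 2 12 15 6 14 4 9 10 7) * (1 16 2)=(0 5 1 16 2 12 15 6 14 4 9 10 7)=[5, 16, 12, 3, 9, 1, 14, 0, 8, 10, 7, 11, 15, 13, 4, 6, 2]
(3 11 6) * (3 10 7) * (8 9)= (3 11 6 10 7)(8 9)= [0, 1, 2, 11, 4, 5, 10, 3, 9, 8, 7, 6]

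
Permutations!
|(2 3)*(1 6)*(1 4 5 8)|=|(1 6 4 5 8)(2 3)|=10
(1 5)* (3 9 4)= [0, 5, 2, 9, 3, 1, 6, 7, 8, 4]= (1 5)(3 9 4)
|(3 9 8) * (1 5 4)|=3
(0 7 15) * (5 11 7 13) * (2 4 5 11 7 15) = (0 13 11 15)(2 4 5 7) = [13, 1, 4, 3, 5, 7, 6, 2, 8, 9, 10, 15, 12, 11, 14, 0]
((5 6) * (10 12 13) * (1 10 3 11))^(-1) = ((1 10 12 13 3 11)(5 6))^(-1) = (1 11 3 13 12 10)(5 6)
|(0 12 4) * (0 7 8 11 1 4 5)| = |(0 12 5)(1 4 7 8 11)| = 15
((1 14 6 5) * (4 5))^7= (1 6 5 14 4)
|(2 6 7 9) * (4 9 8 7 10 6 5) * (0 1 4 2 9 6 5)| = |(0 1 4 6 10 5 2)(7 8)| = 14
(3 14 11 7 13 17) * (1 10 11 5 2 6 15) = [0, 10, 6, 14, 4, 2, 15, 13, 8, 9, 11, 7, 12, 17, 5, 1, 16, 3] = (1 10 11 7 13 17 3 14 5 2 6 15)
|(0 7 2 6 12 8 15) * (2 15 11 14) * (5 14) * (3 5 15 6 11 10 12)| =9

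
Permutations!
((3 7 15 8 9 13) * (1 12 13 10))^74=((1 12 13 3 7 15 8 9 10))^74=(1 13 7 8 10 12 3 15 9)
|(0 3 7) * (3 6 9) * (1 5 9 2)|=|(0 6 2 1 5 9 3 7)|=8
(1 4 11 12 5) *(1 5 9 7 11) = (1 4)(7 11 12 9) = [0, 4, 2, 3, 1, 5, 6, 11, 8, 7, 10, 12, 9]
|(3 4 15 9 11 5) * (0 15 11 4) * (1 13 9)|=|(0 15 1 13 9 4 11 5 3)|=9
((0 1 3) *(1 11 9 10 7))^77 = (11)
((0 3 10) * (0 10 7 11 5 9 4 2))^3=(0 11 4 3 5 2 7 9)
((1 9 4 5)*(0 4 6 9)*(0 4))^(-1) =(1 5 4)(6 9)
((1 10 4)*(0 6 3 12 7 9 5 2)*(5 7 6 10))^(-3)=(12)(0 1)(2 4)(5 10)(7 9)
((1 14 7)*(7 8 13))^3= (1 13 14 7 8)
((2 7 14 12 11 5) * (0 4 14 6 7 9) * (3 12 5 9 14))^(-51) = (14)(0 12)(3 9)(4 11)(6 7)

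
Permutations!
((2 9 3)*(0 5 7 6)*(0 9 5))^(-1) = ((2 5 7 6 9 3))^(-1) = (2 3 9 6 7 5)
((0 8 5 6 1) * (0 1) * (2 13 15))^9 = ((0 8 5 6)(2 13 15))^9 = (15)(0 8 5 6)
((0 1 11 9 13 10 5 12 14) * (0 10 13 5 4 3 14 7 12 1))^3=((1 11 9 5)(3 14 10 4)(7 12))^3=(1 5 9 11)(3 4 10 14)(7 12)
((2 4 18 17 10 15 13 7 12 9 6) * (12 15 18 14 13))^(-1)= ((2 4 14 13 7 15 12 9 6)(10 18 17))^(-1)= (2 6 9 12 15 7 13 14 4)(10 17 18)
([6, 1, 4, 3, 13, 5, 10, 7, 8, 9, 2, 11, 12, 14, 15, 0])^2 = [10, 1, 13, 3, 14, 5, 2, 7, 8, 9, 4, 11, 12, 15, 0, 6]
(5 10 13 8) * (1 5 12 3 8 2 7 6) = [0, 5, 7, 8, 4, 10, 1, 6, 12, 9, 13, 11, 3, 2] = (1 5 10 13 2 7 6)(3 8 12)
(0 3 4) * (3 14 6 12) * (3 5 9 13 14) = (0 3 4)(5 9 13 14 6 12) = [3, 1, 2, 4, 0, 9, 12, 7, 8, 13, 10, 11, 5, 14, 6]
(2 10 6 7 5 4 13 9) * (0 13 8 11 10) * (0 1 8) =(0 13 9 2 1 8 11 10 6 7 5 4) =[13, 8, 1, 3, 0, 4, 7, 5, 11, 2, 6, 10, 12, 9]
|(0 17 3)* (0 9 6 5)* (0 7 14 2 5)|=20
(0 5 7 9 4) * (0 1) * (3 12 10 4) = (0 5 7 9 3 12 10 4 1) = [5, 0, 2, 12, 1, 7, 6, 9, 8, 3, 4, 11, 10]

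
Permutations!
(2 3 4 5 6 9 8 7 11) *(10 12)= (2 3 4 5 6 9 8 7 11)(10 12)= [0, 1, 3, 4, 5, 6, 9, 11, 7, 8, 12, 2, 10]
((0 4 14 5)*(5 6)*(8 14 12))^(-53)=(0 8 5 12 6 4 14)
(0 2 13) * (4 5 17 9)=[2, 1, 13, 3, 5, 17, 6, 7, 8, 4, 10, 11, 12, 0, 14, 15, 16, 9]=(0 2 13)(4 5 17 9)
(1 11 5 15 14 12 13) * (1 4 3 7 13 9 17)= [0, 11, 2, 7, 3, 15, 6, 13, 8, 17, 10, 5, 9, 4, 12, 14, 16, 1]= (1 11 5 15 14 12 9 17)(3 7 13 4)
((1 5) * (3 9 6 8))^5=(1 5)(3 9 6 8)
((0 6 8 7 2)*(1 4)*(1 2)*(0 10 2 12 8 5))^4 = ((0 6 5)(1 4 12 8 7)(2 10))^4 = (0 6 5)(1 7 8 12 4)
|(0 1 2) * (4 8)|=6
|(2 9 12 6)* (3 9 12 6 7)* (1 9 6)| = |(1 9)(2 12 7 3 6)| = 10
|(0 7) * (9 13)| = |(0 7)(9 13)| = 2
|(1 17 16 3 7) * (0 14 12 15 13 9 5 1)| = 12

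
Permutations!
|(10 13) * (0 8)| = |(0 8)(10 13)| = 2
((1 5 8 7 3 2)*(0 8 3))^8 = (0 7 8) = ((0 8 7)(1 5 3 2))^8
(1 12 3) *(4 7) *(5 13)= (1 12 3)(4 7)(5 13)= [0, 12, 2, 1, 7, 13, 6, 4, 8, 9, 10, 11, 3, 5]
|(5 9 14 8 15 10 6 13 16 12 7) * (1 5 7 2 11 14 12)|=|(1 5 9 12 2 11 14 8 15 10 6 13 16)|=13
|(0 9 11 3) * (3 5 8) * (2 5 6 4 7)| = 10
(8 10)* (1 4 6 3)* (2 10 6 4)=(1 2 10 8 6 3)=[0, 2, 10, 1, 4, 5, 3, 7, 6, 9, 8]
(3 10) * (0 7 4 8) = (0 7 4 8)(3 10) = [7, 1, 2, 10, 8, 5, 6, 4, 0, 9, 3]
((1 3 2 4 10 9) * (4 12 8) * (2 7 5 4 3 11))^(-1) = (1 9 10 4 5 7 3 8 12 2 11)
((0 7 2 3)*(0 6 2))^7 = (0 7)(2 3 6)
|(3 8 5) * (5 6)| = |(3 8 6 5)| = 4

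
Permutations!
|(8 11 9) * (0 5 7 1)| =|(0 5 7 1)(8 11 9)| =12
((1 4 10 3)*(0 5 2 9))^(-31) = (0 5 2 9)(1 4 10 3)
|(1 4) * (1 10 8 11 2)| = |(1 4 10 8 11 2)| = 6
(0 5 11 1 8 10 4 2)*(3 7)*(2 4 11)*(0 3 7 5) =[0, 8, 3, 5, 4, 2, 6, 7, 10, 9, 11, 1] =(1 8 10 11)(2 3 5)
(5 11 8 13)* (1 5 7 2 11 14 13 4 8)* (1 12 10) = (1 5 14 13 7 2 11 12 10)(4 8) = [0, 5, 11, 3, 8, 14, 6, 2, 4, 9, 1, 12, 10, 7, 13]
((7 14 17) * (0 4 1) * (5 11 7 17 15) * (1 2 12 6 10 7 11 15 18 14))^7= ((0 4 2 12 6 10 7 1)(5 15)(14 18))^7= (0 1 7 10 6 12 2 4)(5 15)(14 18)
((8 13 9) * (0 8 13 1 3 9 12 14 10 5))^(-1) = (0 5 10 14 12 13 9 3 1 8)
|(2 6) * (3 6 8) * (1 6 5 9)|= 7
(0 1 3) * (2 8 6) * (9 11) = (0 1 3)(2 8 6)(9 11) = [1, 3, 8, 0, 4, 5, 2, 7, 6, 11, 10, 9]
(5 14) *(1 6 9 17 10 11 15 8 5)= (1 6 9 17 10 11 15 8 5 14)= [0, 6, 2, 3, 4, 14, 9, 7, 5, 17, 11, 15, 12, 13, 1, 8, 16, 10]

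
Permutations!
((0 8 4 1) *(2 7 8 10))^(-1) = (0 1 4 8 7 2 10)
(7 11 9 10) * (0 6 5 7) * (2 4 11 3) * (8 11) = (0 6 5 7 3 2 4 8 11 9 10) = [6, 1, 4, 2, 8, 7, 5, 3, 11, 10, 0, 9]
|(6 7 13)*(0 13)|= 4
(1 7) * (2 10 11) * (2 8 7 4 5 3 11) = (1 4 5 3 11 8 7)(2 10) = [0, 4, 10, 11, 5, 3, 6, 1, 7, 9, 2, 8]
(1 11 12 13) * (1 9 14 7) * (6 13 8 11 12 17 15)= (1 12 8 11 17 15 6 13 9 14 7)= [0, 12, 2, 3, 4, 5, 13, 1, 11, 14, 10, 17, 8, 9, 7, 6, 16, 15]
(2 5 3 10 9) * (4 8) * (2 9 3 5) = (3 10)(4 8) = [0, 1, 2, 10, 8, 5, 6, 7, 4, 9, 3]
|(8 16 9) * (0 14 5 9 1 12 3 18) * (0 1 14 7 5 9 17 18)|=|(0 7 5 17 18 1 12 3)(8 16 14 9)|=8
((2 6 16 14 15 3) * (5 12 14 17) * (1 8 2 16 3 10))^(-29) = (1 5 2 14 3 10 17 8 12 6 15 16)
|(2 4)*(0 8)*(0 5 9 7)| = |(0 8 5 9 7)(2 4)| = 10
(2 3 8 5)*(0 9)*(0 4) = (0 9 4)(2 3 8 5) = [9, 1, 3, 8, 0, 2, 6, 7, 5, 4]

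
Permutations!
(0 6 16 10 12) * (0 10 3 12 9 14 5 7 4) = [6, 1, 2, 12, 0, 7, 16, 4, 8, 14, 9, 11, 10, 13, 5, 15, 3] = (0 6 16 3 12 10 9 14 5 7 4)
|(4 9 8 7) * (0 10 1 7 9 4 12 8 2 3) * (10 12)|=6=|(0 12 8 9 2 3)(1 7 10)|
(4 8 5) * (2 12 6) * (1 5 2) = (1 5 4 8 2 12 6) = [0, 5, 12, 3, 8, 4, 1, 7, 2, 9, 10, 11, 6]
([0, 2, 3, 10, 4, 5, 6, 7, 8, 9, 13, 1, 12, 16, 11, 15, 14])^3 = (1 10 14 2 13 11 3 16)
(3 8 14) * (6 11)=(3 8 14)(6 11)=[0, 1, 2, 8, 4, 5, 11, 7, 14, 9, 10, 6, 12, 13, 3]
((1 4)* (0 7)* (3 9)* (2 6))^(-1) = (0 7)(1 4)(2 6)(3 9)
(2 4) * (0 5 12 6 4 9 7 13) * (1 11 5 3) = [3, 11, 9, 1, 2, 12, 4, 13, 8, 7, 10, 5, 6, 0] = (0 3 1 11 5 12 6 4 2 9 7 13)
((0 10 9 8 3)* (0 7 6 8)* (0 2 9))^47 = ((0 10)(2 9)(3 7 6 8))^47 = (0 10)(2 9)(3 8 6 7)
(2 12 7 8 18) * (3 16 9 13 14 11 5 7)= [0, 1, 12, 16, 4, 7, 6, 8, 18, 13, 10, 5, 3, 14, 11, 15, 9, 17, 2]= (2 12 3 16 9 13 14 11 5 7 8 18)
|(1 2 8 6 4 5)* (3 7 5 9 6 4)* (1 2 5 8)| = 6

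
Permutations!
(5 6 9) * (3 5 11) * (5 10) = (3 10 5 6 9 11) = [0, 1, 2, 10, 4, 6, 9, 7, 8, 11, 5, 3]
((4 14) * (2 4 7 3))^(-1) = (2 3 7 14 4)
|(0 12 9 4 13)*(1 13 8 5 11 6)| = 10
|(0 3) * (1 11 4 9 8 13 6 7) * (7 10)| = |(0 3)(1 11 4 9 8 13 6 10 7)| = 18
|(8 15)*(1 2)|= 2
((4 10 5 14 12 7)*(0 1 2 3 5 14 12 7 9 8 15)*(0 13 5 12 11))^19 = (0 13 9 2 11 15 12 1 5 8 3)(4 7 14 10)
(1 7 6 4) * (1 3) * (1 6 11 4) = (1 7 11 4 3 6) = [0, 7, 2, 6, 3, 5, 1, 11, 8, 9, 10, 4]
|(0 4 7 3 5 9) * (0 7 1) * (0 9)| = |(0 4 1 9 7 3 5)| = 7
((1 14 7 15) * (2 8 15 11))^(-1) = (1 15 8 2 11 7 14)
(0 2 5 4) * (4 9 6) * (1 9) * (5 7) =(0 2 7 5 1 9 6 4) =[2, 9, 7, 3, 0, 1, 4, 5, 8, 6]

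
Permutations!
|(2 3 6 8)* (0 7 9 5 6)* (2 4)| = 9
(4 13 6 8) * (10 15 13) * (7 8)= (4 10 15 13 6 7 8)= [0, 1, 2, 3, 10, 5, 7, 8, 4, 9, 15, 11, 12, 6, 14, 13]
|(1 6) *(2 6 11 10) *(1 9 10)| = |(1 11)(2 6 9 10)| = 4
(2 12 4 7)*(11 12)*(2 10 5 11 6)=(2 6)(4 7 10 5 11 12)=[0, 1, 6, 3, 7, 11, 2, 10, 8, 9, 5, 12, 4]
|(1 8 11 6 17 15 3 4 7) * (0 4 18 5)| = |(0 4 7 1 8 11 6 17 15 3 18 5)| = 12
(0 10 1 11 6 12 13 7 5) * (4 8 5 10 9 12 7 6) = (0 9 12 13 6 7 10 1 11 4 8 5) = [9, 11, 2, 3, 8, 0, 7, 10, 5, 12, 1, 4, 13, 6]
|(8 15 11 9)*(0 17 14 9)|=|(0 17 14 9 8 15 11)|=7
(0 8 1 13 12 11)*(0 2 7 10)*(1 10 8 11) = (0 11 2 7 8 10)(1 13 12) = [11, 13, 7, 3, 4, 5, 6, 8, 10, 9, 0, 2, 1, 12]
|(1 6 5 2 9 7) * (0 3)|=6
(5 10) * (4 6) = [0, 1, 2, 3, 6, 10, 4, 7, 8, 9, 5] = (4 6)(5 10)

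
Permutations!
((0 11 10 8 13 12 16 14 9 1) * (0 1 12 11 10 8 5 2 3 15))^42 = ((0 10 5 2 3 15)(8 13 11)(9 12 16 14))^42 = (9 16)(12 14)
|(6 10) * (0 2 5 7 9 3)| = 6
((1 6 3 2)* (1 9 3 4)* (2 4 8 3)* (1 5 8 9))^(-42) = ((1 6 9 2)(3 4 5 8))^(-42) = (1 9)(2 6)(3 5)(4 8)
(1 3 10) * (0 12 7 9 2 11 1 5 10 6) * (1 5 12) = (0 1 3 6)(2 11 5 10 12 7 9) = [1, 3, 11, 6, 4, 10, 0, 9, 8, 2, 12, 5, 7]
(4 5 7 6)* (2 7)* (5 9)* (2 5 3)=[0, 1, 7, 2, 9, 5, 4, 6, 8, 3]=(2 7 6 4 9 3)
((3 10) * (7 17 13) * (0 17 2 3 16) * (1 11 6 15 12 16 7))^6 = (0 15 1)(2 10)(3 7)(6 13 16)(11 17 12)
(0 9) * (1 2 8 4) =[9, 2, 8, 3, 1, 5, 6, 7, 4, 0] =(0 9)(1 2 8 4)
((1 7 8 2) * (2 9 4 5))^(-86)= (1 5 9 7 2 4 8)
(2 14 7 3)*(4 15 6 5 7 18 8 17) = (2 14 18 8 17 4 15 6 5 7 3) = [0, 1, 14, 2, 15, 7, 5, 3, 17, 9, 10, 11, 12, 13, 18, 6, 16, 4, 8]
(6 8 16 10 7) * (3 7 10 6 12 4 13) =(3 7 12 4 13)(6 8 16) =[0, 1, 2, 7, 13, 5, 8, 12, 16, 9, 10, 11, 4, 3, 14, 15, 6]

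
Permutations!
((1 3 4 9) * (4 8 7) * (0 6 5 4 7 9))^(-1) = ((0 6 5 4)(1 3 8 9))^(-1) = (0 4 5 6)(1 9 8 3)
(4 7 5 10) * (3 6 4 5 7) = (3 6 4)(5 10) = [0, 1, 2, 6, 3, 10, 4, 7, 8, 9, 5]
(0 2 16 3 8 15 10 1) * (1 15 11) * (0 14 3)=(0 2 16)(1 14 3 8 11)(10 15)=[2, 14, 16, 8, 4, 5, 6, 7, 11, 9, 15, 1, 12, 13, 3, 10, 0]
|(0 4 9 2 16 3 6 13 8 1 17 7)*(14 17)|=13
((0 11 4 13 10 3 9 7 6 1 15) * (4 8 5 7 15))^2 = ((0 11 8 5 7 6 1 4 13 10 3 9 15))^2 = (0 8 7 1 13 3 15 11 5 6 4 10 9)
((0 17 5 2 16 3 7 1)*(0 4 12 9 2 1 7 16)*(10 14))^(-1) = ((0 17 5 1 4 12 9 2)(3 16)(10 14))^(-1) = (0 2 9 12 4 1 5 17)(3 16)(10 14)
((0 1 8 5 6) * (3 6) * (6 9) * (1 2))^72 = (9)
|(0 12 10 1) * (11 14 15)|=|(0 12 10 1)(11 14 15)|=12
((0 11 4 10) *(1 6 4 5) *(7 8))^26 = (0 4 1 11 10 6 5)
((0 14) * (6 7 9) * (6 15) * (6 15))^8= (15)(6 9 7)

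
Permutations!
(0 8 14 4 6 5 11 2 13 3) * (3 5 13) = (0 8 14 4 6 13 5 11 2 3) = [8, 1, 3, 0, 6, 11, 13, 7, 14, 9, 10, 2, 12, 5, 4]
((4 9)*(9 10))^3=((4 10 9))^3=(10)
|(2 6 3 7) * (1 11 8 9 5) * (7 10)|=|(1 11 8 9 5)(2 6 3 10 7)|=5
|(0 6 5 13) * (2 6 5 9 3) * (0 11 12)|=20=|(0 5 13 11 12)(2 6 9 3)|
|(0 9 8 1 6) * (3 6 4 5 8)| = |(0 9 3 6)(1 4 5 8)| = 4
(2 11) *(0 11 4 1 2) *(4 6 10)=(0 11)(1 2 6 10 4)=[11, 2, 6, 3, 1, 5, 10, 7, 8, 9, 4, 0]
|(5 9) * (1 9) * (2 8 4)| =|(1 9 5)(2 8 4)| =3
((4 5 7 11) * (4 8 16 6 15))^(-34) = ((4 5 7 11 8 16 6 15))^(-34) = (4 6 8 7)(5 15 16 11)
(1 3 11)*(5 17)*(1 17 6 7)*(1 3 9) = (1 9)(3 11 17 5 6 7) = [0, 9, 2, 11, 4, 6, 7, 3, 8, 1, 10, 17, 12, 13, 14, 15, 16, 5]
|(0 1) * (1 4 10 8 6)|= 6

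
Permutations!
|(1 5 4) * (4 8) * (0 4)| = |(0 4 1 5 8)| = 5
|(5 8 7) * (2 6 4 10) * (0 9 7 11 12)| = |(0 9 7 5 8 11 12)(2 6 4 10)| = 28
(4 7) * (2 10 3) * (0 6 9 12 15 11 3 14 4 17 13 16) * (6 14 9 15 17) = (0 14 4 7 6 15 11 3 2 10 9 12 17 13 16) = [14, 1, 10, 2, 7, 5, 15, 6, 8, 12, 9, 3, 17, 16, 4, 11, 0, 13]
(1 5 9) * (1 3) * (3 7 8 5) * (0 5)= (0 5 9 7 8)(1 3)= [5, 3, 2, 1, 4, 9, 6, 8, 0, 7]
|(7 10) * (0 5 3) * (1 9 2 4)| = 12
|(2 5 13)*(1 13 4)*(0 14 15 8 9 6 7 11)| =|(0 14 15 8 9 6 7 11)(1 13 2 5 4)| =40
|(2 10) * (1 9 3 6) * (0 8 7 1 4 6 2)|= 8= |(0 8 7 1 9 3 2 10)(4 6)|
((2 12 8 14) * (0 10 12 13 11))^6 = ((0 10 12 8 14 2 13 11))^6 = (0 13 14 12)(2 8 10 11)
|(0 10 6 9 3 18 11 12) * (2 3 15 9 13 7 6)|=42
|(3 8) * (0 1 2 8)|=|(0 1 2 8 3)|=5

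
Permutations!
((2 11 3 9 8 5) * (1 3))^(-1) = (1 11 2 5 8 9 3)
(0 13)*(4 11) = [13, 1, 2, 3, 11, 5, 6, 7, 8, 9, 10, 4, 12, 0] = (0 13)(4 11)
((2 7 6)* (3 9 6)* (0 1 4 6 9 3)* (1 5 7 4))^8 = ((9)(0 5 7)(2 4 6))^8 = (9)(0 7 5)(2 6 4)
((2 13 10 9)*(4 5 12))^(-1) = (2 9 10 13)(4 12 5)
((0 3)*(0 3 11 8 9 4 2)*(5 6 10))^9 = ((0 11 8 9 4 2)(5 6 10))^9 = (0 9)(2 8)(4 11)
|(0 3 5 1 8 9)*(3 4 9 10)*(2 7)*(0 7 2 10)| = |(0 4 9 7 10 3 5 1 8)| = 9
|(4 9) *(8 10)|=2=|(4 9)(8 10)|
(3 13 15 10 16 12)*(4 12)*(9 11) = [0, 1, 2, 13, 12, 5, 6, 7, 8, 11, 16, 9, 3, 15, 14, 10, 4] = (3 13 15 10 16 4 12)(9 11)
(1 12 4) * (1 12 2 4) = (1 2 4 12) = [0, 2, 4, 3, 12, 5, 6, 7, 8, 9, 10, 11, 1]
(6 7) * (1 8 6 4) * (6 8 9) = [0, 9, 2, 3, 1, 5, 7, 4, 8, 6] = (1 9 6 7 4)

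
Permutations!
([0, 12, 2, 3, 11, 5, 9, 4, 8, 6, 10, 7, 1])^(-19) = (1 12)(4 7 11)(6 9)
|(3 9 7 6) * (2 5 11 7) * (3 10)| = 8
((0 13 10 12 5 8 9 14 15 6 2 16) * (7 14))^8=((0 13 10 12 5 8 9 7 14 15 6 2 16))^8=(0 14 12 2 9 13 15 5 16 7 10 6 8)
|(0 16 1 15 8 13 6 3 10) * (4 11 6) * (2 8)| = 12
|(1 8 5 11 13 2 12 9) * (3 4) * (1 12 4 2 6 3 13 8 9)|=15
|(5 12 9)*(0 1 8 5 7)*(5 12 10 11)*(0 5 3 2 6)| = |(0 1 8 12 9 7 5 10 11 3 2 6)| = 12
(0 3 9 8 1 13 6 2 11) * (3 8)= [8, 13, 11, 9, 4, 5, 2, 7, 1, 3, 10, 0, 12, 6]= (0 8 1 13 6 2 11)(3 9)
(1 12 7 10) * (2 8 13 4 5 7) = (1 12 2 8 13 4 5 7 10) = [0, 12, 8, 3, 5, 7, 6, 10, 13, 9, 1, 11, 2, 4]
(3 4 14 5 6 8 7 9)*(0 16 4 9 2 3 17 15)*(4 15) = (0 16 15)(2 3 9 17 4 14 5 6 8 7) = [16, 1, 3, 9, 14, 6, 8, 2, 7, 17, 10, 11, 12, 13, 5, 0, 15, 4]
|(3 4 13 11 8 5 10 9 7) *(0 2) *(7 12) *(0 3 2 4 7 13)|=42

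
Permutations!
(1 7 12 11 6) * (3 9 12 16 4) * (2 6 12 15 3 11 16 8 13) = (1 7 8 13 2 6)(3 9 15)(4 11 12 16) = [0, 7, 6, 9, 11, 5, 1, 8, 13, 15, 10, 12, 16, 2, 14, 3, 4]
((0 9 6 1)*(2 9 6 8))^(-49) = (0 1 6)(2 8 9) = ((0 6 1)(2 9 8))^(-49)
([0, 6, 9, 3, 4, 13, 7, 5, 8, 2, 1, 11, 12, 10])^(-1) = [0, 10, 9, 3, 4, 7, 1, 6, 8, 2, 13, 11, 12, 5]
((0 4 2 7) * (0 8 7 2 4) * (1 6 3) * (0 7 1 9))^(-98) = (9)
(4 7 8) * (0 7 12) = [7, 1, 2, 3, 12, 5, 6, 8, 4, 9, 10, 11, 0] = (0 7 8 4 12)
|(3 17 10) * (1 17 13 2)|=|(1 17 10 3 13 2)|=6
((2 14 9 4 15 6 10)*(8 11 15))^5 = (2 11 14 15 9 6 4 10 8)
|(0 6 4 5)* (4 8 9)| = 6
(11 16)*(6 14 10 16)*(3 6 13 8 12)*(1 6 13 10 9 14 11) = (1 6 11 10 16)(3 13 8 12)(9 14) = [0, 6, 2, 13, 4, 5, 11, 7, 12, 14, 16, 10, 3, 8, 9, 15, 1]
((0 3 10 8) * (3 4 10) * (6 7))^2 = (0 10)(4 8)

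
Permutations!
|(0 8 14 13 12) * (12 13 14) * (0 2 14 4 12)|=|(0 8)(2 14 4 12)|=4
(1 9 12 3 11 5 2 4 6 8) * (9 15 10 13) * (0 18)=(0 18)(1 15 10 13 9 12 3 11 5 2 4 6 8)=[18, 15, 4, 11, 6, 2, 8, 7, 1, 12, 13, 5, 3, 9, 14, 10, 16, 17, 0]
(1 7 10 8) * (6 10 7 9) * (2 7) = [0, 9, 7, 3, 4, 5, 10, 2, 1, 6, 8] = (1 9 6 10 8)(2 7)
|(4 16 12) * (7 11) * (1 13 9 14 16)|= 14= |(1 13 9 14 16 12 4)(7 11)|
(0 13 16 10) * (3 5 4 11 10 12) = (0 13 16 12 3 5 4 11 10) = [13, 1, 2, 5, 11, 4, 6, 7, 8, 9, 0, 10, 3, 16, 14, 15, 12]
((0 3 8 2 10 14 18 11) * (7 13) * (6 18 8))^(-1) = (0 11 18 6 3)(2 8 14 10)(7 13)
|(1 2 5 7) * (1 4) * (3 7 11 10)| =8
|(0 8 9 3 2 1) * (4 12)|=6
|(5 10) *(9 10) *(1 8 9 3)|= 6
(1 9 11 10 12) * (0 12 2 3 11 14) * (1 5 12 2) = (0 2 3 11 10 1 9 14)(5 12) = [2, 9, 3, 11, 4, 12, 6, 7, 8, 14, 1, 10, 5, 13, 0]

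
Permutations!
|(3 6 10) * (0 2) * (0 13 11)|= |(0 2 13 11)(3 6 10)|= 12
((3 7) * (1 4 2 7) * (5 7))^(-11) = ((1 4 2 5 7 3))^(-11) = (1 4 2 5 7 3)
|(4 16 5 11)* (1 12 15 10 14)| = 20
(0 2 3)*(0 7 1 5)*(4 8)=[2, 5, 3, 7, 8, 0, 6, 1, 4]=(0 2 3 7 1 5)(4 8)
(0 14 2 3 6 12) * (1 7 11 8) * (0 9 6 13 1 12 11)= (0 14 2 3 13 1 7)(6 11 8 12 9)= [14, 7, 3, 13, 4, 5, 11, 0, 12, 6, 10, 8, 9, 1, 2]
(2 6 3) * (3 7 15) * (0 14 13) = (0 14 13)(2 6 7 15 3) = [14, 1, 6, 2, 4, 5, 7, 15, 8, 9, 10, 11, 12, 0, 13, 3]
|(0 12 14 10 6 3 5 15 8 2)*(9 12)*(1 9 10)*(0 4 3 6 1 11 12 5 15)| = |(0 10 1 9 5)(2 4 3 15 8)(11 12 14)| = 15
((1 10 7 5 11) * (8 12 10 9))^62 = ((1 9 8 12 10 7 5 11))^62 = (1 5 10 8)(7 12 9 11)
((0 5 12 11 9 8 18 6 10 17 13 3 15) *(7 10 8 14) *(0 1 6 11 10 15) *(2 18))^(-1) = (0 3 13 17 10 12 5)(1 15 7 14 9 11 18 2 8 6)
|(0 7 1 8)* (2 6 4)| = |(0 7 1 8)(2 6 4)| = 12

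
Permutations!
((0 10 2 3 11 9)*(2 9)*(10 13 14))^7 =(0 14 9 13 10)(2 3 11)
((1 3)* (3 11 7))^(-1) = (1 3 7 11)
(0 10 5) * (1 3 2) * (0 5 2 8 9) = (0 10 2 1 3 8 9) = [10, 3, 1, 8, 4, 5, 6, 7, 9, 0, 2]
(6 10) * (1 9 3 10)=(1 9 3 10 6)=[0, 9, 2, 10, 4, 5, 1, 7, 8, 3, 6]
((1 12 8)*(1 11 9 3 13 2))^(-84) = (1 9)(2 11)(3 12)(8 13)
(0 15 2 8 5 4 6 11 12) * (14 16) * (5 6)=[15, 1, 8, 3, 5, 4, 11, 7, 6, 9, 10, 12, 0, 13, 16, 2, 14]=(0 15 2 8 6 11 12)(4 5)(14 16)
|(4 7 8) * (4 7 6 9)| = 6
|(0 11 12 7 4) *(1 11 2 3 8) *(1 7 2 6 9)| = 11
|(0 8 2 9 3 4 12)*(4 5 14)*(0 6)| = 10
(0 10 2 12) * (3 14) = (0 10 2 12)(3 14) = [10, 1, 12, 14, 4, 5, 6, 7, 8, 9, 2, 11, 0, 13, 3]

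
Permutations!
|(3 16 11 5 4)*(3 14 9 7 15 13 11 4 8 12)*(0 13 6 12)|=|(0 13 11 5 8)(3 16 4 14 9 7 15 6 12)|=45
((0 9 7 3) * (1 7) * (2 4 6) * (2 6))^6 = (0 9 1 7 3)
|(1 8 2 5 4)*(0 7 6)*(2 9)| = 6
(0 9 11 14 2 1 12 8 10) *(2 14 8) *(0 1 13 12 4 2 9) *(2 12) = (14)(1 4 12 9 11 8 10)(2 13) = [0, 4, 13, 3, 12, 5, 6, 7, 10, 11, 1, 8, 9, 2, 14]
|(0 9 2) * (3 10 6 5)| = 12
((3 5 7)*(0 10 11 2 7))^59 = ((0 10 11 2 7 3 5))^59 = (0 2 5 11 3 10 7)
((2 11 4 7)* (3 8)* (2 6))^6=(2 11 4 7 6)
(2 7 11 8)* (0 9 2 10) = [9, 1, 7, 3, 4, 5, 6, 11, 10, 2, 0, 8] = (0 9 2 7 11 8 10)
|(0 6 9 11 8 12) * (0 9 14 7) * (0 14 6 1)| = |(0 1)(7 14)(8 12 9 11)| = 4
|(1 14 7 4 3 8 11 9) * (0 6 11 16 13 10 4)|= 42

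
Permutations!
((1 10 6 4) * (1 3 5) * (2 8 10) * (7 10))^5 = ((1 2 8 7 10 6 4 3 5))^5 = (1 6 2 4 8 3 7 5 10)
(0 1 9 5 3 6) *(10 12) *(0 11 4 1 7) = (0 7)(1 9 5 3 6 11 4)(10 12) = [7, 9, 2, 6, 1, 3, 11, 0, 8, 5, 12, 4, 10]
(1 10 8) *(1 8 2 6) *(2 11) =(1 10 11 2 6) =[0, 10, 6, 3, 4, 5, 1, 7, 8, 9, 11, 2]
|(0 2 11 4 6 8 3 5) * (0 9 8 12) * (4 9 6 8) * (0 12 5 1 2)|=14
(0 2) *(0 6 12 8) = (0 2 6 12 8) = [2, 1, 6, 3, 4, 5, 12, 7, 0, 9, 10, 11, 8]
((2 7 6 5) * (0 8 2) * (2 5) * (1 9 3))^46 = ((0 8 5)(1 9 3)(2 7 6))^46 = (0 8 5)(1 9 3)(2 7 6)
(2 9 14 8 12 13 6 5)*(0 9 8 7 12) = [9, 1, 8, 3, 4, 2, 5, 12, 0, 14, 10, 11, 13, 6, 7] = (0 9 14 7 12 13 6 5 2 8)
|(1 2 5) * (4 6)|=|(1 2 5)(4 6)|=6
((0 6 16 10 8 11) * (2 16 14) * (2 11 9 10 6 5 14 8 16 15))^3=(0 11 14 5)(2 15)(6 10 8 16 9)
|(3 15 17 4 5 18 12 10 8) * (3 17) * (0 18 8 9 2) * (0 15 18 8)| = 35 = |(0 8 17 4 5)(2 15 3 18 12 10 9)|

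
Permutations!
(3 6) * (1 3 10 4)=(1 3 6 10 4)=[0, 3, 2, 6, 1, 5, 10, 7, 8, 9, 4]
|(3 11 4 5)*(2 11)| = 5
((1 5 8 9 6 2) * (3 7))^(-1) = (1 2 6 9 8 5)(3 7)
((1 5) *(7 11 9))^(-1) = (1 5)(7 9 11)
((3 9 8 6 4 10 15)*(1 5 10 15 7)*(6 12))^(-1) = (1 7 10 5)(3 15 4 6 12 8 9)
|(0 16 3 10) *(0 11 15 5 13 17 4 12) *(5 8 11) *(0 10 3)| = |(0 16)(4 12 10 5 13 17)(8 11 15)| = 6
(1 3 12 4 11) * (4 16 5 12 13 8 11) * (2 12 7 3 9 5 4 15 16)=(1 9 5 7 3 13 8 11)(2 12)(4 15 16)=[0, 9, 12, 13, 15, 7, 6, 3, 11, 5, 10, 1, 2, 8, 14, 16, 4]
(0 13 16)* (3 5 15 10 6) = (0 13 16)(3 5 15 10 6) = [13, 1, 2, 5, 4, 15, 3, 7, 8, 9, 6, 11, 12, 16, 14, 10, 0]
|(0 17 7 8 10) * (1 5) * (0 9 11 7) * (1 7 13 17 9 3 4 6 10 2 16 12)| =|(0 9 11 13 17)(1 5 7 8 2 16 12)(3 4 6 10)| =140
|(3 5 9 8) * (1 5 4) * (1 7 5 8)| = 7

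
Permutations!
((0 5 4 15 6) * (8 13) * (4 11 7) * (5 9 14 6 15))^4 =(15)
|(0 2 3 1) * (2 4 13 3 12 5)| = |(0 4 13 3 1)(2 12 5)| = 15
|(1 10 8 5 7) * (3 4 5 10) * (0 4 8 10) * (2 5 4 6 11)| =9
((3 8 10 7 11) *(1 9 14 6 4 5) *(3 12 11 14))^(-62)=((1 9 3 8 10 7 14 6 4 5)(11 12))^(-62)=(1 4 14 10 3)(5 6 7 8 9)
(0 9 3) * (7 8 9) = (0 7 8 9 3) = [7, 1, 2, 0, 4, 5, 6, 8, 9, 3]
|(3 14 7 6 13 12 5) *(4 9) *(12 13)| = |(3 14 7 6 12 5)(4 9)| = 6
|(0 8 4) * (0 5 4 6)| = |(0 8 6)(4 5)| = 6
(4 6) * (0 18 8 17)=(0 18 8 17)(4 6)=[18, 1, 2, 3, 6, 5, 4, 7, 17, 9, 10, 11, 12, 13, 14, 15, 16, 0, 8]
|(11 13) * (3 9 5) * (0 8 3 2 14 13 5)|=20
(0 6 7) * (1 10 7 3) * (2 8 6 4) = (0 4 2 8 6 3 1 10 7) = [4, 10, 8, 1, 2, 5, 3, 0, 6, 9, 7]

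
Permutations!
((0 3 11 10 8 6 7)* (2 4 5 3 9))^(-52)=((0 9 2 4 5 3 11 10 8 6 7))^(-52)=(0 4 11 6 9 5 10 7 2 3 8)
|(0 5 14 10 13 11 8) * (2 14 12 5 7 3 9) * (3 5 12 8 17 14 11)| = |(0 7 5 8)(2 11 17 14 10 13 3 9)| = 8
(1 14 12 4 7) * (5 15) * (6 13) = (1 14 12 4 7)(5 15)(6 13) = [0, 14, 2, 3, 7, 15, 13, 1, 8, 9, 10, 11, 4, 6, 12, 5]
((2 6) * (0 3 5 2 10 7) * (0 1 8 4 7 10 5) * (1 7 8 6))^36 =(10)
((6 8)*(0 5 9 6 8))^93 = (0 5 9 6)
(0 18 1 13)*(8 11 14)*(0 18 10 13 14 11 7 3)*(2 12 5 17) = (0 10 13 18 1 14 8 7 3)(2 12 5 17) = [10, 14, 12, 0, 4, 17, 6, 3, 7, 9, 13, 11, 5, 18, 8, 15, 16, 2, 1]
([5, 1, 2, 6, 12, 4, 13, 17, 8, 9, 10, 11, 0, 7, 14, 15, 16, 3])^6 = (0 4)(3 6 13 7 17)(5 12)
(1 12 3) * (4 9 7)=[0, 12, 2, 1, 9, 5, 6, 4, 8, 7, 10, 11, 3]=(1 12 3)(4 9 7)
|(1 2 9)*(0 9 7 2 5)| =|(0 9 1 5)(2 7)| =4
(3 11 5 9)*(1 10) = (1 10)(3 11 5 9) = [0, 10, 2, 11, 4, 9, 6, 7, 8, 3, 1, 5]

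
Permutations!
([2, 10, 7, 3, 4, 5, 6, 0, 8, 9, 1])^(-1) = (0 7 2)(1 10)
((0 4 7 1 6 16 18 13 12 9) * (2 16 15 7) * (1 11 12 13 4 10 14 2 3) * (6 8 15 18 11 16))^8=(0 1)(2 7)(3 9)(4 12)(6 16)(8 10)(11 18)(14 15)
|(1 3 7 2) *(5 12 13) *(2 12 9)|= 8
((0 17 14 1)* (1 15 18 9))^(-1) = ((0 17 14 15 18 9 1))^(-1) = (0 1 9 18 15 14 17)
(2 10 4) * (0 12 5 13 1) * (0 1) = [12, 1, 10, 3, 2, 13, 6, 7, 8, 9, 4, 11, 5, 0] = (0 12 5 13)(2 10 4)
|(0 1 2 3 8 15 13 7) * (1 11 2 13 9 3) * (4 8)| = 30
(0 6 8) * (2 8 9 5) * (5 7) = (0 6 9 7 5 2 8) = [6, 1, 8, 3, 4, 2, 9, 5, 0, 7]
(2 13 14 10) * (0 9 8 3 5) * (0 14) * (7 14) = (0 9 8 3 5 7 14 10 2 13) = [9, 1, 13, 5, 4, 7, 6, 14, 3, 8, 2, 11, 12, 0, 10]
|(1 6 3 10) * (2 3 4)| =|(1 6 4 2 3 10)| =6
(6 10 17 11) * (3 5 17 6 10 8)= (3 5 17 11 10 6 8)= [0, 1, 2, 5, 4, 17, 8, 7, 3, 9, 6, 10, 12, 13, 14, 15, 16, 11]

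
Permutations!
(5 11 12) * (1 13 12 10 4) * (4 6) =(1 13 12 5 11 10 6 4) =[0, 13, 2, 3, 1, 11, 4, 7, 8, 9, 6, 10, 5, 12]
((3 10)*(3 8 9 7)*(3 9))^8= (3 8 10)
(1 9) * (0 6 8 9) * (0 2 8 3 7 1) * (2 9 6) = (0 2 8 6 3 7 1 9) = [2, 9, 8, 7, 4, 5, 3, 1, 6, 0]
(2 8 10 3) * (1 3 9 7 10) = (1 3 2 8)(7 10 9) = [0, 3, 8, 2, 4, 5, 6, 10, 1, 7, 9]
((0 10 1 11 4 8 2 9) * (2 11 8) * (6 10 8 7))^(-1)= ((0 8 11 4 2 9)(1 7 6 10))^(-1)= (0 9 2 4 11 8)(1 10 6 7)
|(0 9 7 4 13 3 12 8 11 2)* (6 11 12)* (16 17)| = 18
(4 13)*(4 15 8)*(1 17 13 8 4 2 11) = (1 17 13 15 4 8 2 11) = [0, 17, 11, 3, 8, 5, 6, 7, 2, 9, 10, 1, 12, 15, 14, 4, 16, 13]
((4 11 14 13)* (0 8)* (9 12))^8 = (14) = ((0 8)(4 11 14 13)(9 12))^8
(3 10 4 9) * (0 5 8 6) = (0 5 8 6)(3 10 4 9) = [5, 1, 2, 10, 9, 8, 0, 7, 6, 3, 4]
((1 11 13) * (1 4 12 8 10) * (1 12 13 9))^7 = (1 11 9)(4 13)(8 10 12)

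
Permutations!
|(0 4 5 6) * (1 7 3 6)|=|(0 4 5 1 7 3 6)|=7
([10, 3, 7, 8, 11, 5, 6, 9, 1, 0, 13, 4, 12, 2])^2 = [13, 8, 9, 1, 4, 5, 6, 0, 3, 10, 2, 11, 12, 7]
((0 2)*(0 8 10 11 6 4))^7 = ((0 2 8 10 11 6 4))^7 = (11)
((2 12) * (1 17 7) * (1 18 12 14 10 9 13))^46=(1 14 7 9 12)(2 17 10 18 13)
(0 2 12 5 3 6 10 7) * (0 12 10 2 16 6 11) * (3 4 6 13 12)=(0 16 13 12 5 4 6 2 10 7 3 11)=[16, 1, 10, 11, 6, 4, 2, 3, 8, 9, 7, 0, 5, 12, 14, 15, 13]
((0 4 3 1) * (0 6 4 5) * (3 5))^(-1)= ((0 3 1 6 4 5))^(-1)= (0 5 4 6 1 3)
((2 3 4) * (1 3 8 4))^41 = (1 3)(2 4 8)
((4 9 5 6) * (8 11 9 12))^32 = (4 9 12 5 8 6 11)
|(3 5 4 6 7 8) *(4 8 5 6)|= |(3 6 7 5 8)|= 5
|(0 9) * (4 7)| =|(0 9)(4 7)| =2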